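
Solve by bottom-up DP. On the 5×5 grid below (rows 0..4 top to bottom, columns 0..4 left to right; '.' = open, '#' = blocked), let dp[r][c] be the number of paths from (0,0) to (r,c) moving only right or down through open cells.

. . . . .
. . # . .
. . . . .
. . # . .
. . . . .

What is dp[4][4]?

19

r\c   0   1   2   3   4
  0   1   1   1   1   1
  1   1   2   0   1   2
  2   1   3   3   4   6
  3   1   4   0   4  10
  4   1   5   5   9  19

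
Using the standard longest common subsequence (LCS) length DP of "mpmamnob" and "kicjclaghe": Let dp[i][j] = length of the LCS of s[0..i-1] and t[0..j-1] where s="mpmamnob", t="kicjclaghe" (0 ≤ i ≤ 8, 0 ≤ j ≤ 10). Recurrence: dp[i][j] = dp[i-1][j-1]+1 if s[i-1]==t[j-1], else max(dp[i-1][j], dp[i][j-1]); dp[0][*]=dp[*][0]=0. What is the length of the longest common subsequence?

1

   ''  k  i  c  j  c  l  a  g  h  e
''  0  0  0  0  0  0  0  0  0  0  0
 m  0  0  0  0  0  0  0  0  0  0  0
 p  0  0  0  0  0  0  0  0  0  0  0
 m  0  0  0  0  0  0  0  0  0  0  0
 a  0  0  0  0  0  0  0  1  1  1  1
 m  0  0  0  0  0  0  0  1  1  1  1
 n  0  0  0  0  0  0  0  1  1  1  1
 o  0  0  0  0  0  0  0  1  1  1  1
 b  0  0  0  0  0  0  0  1  1  1  1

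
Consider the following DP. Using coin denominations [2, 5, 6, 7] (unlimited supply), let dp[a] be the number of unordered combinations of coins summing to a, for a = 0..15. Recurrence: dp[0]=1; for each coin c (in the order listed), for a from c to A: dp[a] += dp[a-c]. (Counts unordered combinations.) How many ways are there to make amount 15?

5

after  coin     0     1     2     3     4     5     6     7     8     9    10    11    12    13    14    15
          2     1     0     1     0     1     0     1     0     1     0     1     0     1     0     1     0
          5     1     0     1     0     1     1     1     1     1     1     2     1     2     1     2     2
          6     1     0     1     0     1     1     2     1     2     1     3     2     4     2     4     3
          7     1     0     1     0     1     1     2     2     2     2     3     3     5     4     6     5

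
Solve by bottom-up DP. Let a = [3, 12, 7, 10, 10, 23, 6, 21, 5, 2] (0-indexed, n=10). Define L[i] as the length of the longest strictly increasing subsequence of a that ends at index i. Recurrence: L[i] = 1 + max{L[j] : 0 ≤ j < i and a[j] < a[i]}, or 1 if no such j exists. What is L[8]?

2

   i    0    1    2    3    4    5    6    7    8    9
a[i]    3   12    7   10   10   23    6   21    5    2
L[i]    1    2    2    3    3    4    2    4    2    1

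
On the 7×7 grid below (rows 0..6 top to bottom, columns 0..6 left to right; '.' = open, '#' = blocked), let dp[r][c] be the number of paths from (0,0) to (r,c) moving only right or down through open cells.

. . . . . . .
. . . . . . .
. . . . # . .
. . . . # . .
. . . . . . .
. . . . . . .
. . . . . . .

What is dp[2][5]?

6

r\c   0   1   2   3   4   5   6
  0   1   1   1   1   1   1   1
  1   1   2   3   4   5   6   7
  2   1   3   6  10   0   6  13
  3   1   4  10  20   0   6  19
  4   1   5  15  35  35  41  60
  5   1   6  21  56  91 132 192
  6   1   7  28  84 175 307 499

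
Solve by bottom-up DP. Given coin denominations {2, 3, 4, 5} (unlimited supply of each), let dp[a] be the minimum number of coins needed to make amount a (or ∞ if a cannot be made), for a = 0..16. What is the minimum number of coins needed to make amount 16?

 a  0  1  2  3  4  5  6  7  8  9 10 11 12 13 14 15 16
dp  0  -  1  1  1  1  2  2  2  2  2  3  3  3  3  3  4
(- denotes ∞ / unreachable)

4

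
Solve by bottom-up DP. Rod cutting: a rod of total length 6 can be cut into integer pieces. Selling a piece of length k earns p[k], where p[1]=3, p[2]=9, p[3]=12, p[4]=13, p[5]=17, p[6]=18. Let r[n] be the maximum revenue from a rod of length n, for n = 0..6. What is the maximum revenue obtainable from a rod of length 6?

   n    0    1    2    3    4    5    6
r[n]    0    3    9   12   18   21   27

27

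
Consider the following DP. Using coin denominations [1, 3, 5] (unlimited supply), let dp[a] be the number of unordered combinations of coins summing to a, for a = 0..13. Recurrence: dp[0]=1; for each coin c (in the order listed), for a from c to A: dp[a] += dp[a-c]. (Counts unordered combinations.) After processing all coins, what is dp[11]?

after  coin     0     1     2     3     4     5     6     7     8     9    10    11    12    13
          1     1     1     1     1     1     1     1     1     1     1     1     1     1     1
          3     1     1     1     2     2     2     3     3     3     4     4     4     5     5
          5     1     1     1     2     2     3     4     4     5     6     7     8     9    10

8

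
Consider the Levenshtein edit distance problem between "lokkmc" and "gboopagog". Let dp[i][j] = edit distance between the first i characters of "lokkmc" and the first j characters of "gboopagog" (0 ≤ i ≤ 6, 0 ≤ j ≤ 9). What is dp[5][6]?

5

   ''  g  b  o  o  p  a  g  o  g
''  0  1  2  3  4  5  6  7  8  9
 l  1  1  2  3  4  5  6  7  8  9
 o  2  2  2  2  3  4  5  6  7  8
 k  3  3  3  3  3  4  5  6  7  8
 k  4  4  4  4  4  4  5  6  7  8
 m  5  5  5  5  5  5  5  6  7  8
 c  6  6  6  6  6  6  6  6  7  8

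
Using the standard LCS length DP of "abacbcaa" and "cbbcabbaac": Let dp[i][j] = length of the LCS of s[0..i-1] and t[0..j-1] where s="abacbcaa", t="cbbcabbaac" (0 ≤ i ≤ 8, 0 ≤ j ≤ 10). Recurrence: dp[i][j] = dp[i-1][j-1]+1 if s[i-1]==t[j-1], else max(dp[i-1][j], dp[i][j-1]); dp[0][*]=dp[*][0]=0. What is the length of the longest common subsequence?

5

   ''  c  b  b  c  a  b  b  a  a  c
''  0  0  0  0  0  0  0  0  0  0  0
 a  0  0  0  0  0  1  1  1  1  1  1
 b  0  0  1  1  1  1  2  2  2  2  2
 a  0  0  1  1  1  2  2  2  3  3  3
 c  0  1  1  1  2  2  2  2  3  3  4
 b  0  1  2  2  2  2  3  3  3  3  4
 c  0  1  2  2  3  3  3  3  3  3  4
 a  0  1  2  2  3  4  4  4  4  4  4
 a  0  1  2  2  3  4  4  4  5  5  5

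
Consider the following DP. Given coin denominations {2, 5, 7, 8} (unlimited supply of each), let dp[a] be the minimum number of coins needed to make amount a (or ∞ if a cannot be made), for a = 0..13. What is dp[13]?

2

 a  0  1  2  3  4  5  6  7  8  9 10 11 12 13
dp  0  -  1  -  2  1  3  1  1  2  2  3  2  2
(- denotes ∞ / unreachable)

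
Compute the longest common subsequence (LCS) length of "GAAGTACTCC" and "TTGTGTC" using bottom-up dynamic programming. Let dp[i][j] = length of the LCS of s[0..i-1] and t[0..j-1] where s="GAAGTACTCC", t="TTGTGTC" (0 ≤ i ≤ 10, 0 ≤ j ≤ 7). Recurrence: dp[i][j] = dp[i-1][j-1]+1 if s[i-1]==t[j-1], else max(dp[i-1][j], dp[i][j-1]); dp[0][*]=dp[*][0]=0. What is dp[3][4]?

1

   ''  T  T  G  T  G  T  C
''  0  0  0  0  0  0  0  0
 G  0  0  0  1  1  1  1  1
 A  0  0  0  1  1  1  1  1
 A  0  0  0  1  1  1  1  1
 G  0  0  0  1  1  2  2  2
 T  0  1  1  1  2  2  3  3
 A  0  1  1  1  2  2  3  3
 C  0  1  1  1  2  2  3  4
 T  0  1  2  2  2  2  3  4
 C  0  1  2  2  2  2  3  4
 C  0  1  2  2  2  2  3  4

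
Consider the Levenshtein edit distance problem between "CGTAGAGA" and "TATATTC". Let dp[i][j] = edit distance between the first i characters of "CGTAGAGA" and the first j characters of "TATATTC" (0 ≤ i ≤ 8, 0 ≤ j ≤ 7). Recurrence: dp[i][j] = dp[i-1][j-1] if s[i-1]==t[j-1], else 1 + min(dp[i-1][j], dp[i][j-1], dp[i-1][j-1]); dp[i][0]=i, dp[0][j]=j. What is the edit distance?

6

   ''  T  A  T  A  T  T  C
''  0  1  2  3  4  5  6  7
 C  1  1  2  3  4  5  6  6
 G  2  2  2  3  4  5  6  7
 T  3  2  3  2  3  4  5  6
 A  4  3  2  3  2  3  4  5
 G  5  4  3  3  3  3  4  5
 A  6  5  4  4  3  4  4  5
 G  7  6  5  5  4  4  5  5
 A  8  7  6  6  5  5  5  6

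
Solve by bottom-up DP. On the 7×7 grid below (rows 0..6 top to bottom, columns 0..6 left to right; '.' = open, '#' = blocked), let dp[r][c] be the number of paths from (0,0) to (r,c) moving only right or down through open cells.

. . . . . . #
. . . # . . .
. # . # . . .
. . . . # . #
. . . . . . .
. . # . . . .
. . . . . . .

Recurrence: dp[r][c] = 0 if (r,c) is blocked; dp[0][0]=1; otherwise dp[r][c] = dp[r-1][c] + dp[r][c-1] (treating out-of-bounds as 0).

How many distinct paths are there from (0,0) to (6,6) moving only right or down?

113

r\c   0   1   2   3   4   5   6
  0   1   1   1   1   1   1   0
  1   1   2   3   0   1   2   2
  2   1   0   3   0   1   3   5
  3   1   1   4   4   0   3   0
  4   1   2   6  10  10  13  13
  5   1   3   0  10  20  33  46
  6   1   4   4  14  34  67 113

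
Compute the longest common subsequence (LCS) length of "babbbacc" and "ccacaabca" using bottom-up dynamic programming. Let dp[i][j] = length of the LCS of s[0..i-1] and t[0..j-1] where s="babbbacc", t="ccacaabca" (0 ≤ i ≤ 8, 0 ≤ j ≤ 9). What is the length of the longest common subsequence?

3

   ''  c  c  a  c  a  a  b  c  a
''  0  0  0  0  0  0  0  0  0  0
 b  0  0  0  0  0  0  0  1  1  1
 a  0  0  0  1  1  1  1  1  1  2
 b  0  0  0  1  1  1  1  2  2  2
 b  0  0  0  1  1  1  1  2  2  2
 b  0  0  0  1  1  1  1  2  2  2
 a  0  0  0  1  1  2  2  2  2  3
 c  0  1  1  1  2  2  2  2  3  3
 c  0  1  2  2  2  2  2  2  3  3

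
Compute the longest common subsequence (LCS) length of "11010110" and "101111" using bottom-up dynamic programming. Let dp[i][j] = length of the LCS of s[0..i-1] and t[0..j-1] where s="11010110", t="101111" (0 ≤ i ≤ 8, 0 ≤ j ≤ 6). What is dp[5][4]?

   ''  1  0  1  1  1  1
''  0  0  0  0  0  0  0
 1  0  1  1  1  1  1  1
 1  0  1  1  2  2  2  2
 0  0  1  2  2  2  2  2
 1  0  1  2  3  3  3  3
 0  0  1  2  3  3  3  3
 1  0  1  2  3  4  4  4
 1  0  1  2  3  4  5  5
 0  0  1  2  3  4  5  5

3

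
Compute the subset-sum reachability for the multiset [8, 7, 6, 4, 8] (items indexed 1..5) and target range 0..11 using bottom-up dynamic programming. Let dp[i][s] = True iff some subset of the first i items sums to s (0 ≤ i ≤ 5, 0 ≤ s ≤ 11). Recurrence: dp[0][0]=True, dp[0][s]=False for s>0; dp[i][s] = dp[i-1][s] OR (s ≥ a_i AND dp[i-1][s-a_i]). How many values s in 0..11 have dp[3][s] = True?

i\s   0   1   2   3   4   5   6   7   8   9  10  11
  0   T   F   F   F   F   F   F   F   F   F   F   F
  1   T   F   F   F   F   F   F   F   T   F   F   F
  2   T   F   F   F   F   F   F   T   T   F   F   F
  3   T   F   F   F   F   F   T   T   T   F   F   F
  4   T   F   F   F   T   F   T   T   T   F   T   T
  5   T   F   F   F   T   F   T   T   T   F   T   T

4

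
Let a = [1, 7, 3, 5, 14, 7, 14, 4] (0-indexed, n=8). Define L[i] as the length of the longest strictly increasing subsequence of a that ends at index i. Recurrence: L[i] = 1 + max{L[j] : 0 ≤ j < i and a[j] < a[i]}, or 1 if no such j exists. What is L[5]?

4

   i    0    1    2    3    4    5    6    7
a[i]    1    7    3    5   14    7   14    4
L[i]    1    2    2    3    4    4    5    3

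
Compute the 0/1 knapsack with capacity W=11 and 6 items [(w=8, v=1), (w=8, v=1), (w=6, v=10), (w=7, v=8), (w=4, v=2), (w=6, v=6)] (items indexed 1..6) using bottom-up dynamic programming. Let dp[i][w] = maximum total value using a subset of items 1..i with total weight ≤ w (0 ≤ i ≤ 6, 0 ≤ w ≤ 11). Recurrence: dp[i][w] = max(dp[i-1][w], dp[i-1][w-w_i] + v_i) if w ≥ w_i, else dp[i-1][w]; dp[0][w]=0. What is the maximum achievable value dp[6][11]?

i\w   0   1   2   3   4   5   6   7   8   9  10  11
  0   0   0   0   0   0   0   0   0   0   0   0   0
  1   0   0   0   0   0   0   0   0   1   1   1   1
  2   0   0   0   0   0   0   0   0   1   1   1   1
  3   0   0   0   0   0   0  10  10  10  10  10  10
  4   0   0   0   0   0   0  10  10  10  10  10  10
  5   0   0   0   0   2   2  10  10  10  10  12  12
  6   0   0   0   0   2   2  10  10  10  10  12  12

12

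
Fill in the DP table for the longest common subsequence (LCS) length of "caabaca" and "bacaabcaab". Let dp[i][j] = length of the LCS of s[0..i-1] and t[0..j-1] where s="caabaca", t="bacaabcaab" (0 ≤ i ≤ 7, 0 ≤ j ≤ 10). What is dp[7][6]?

   ''  b  a  c  a  a  b  c  a  a  b
''  0  0  0  0  0  0  0  0  0  0  0
 c  0  0  0  1  1  1  1  1  1  1  1
 a  0  0  1  1  2  2  2  2  2  2  2
 a  0  0  1  1  2  3  3  3  3  3  3
 b  0  1  1  1  2  3  4  4  4  4  4
 a  0  1  2  2  2  3  4  4  5  5  5
 c  0  1  2  3  3  3  4  5  5  5  5
 a  0  1  2  3  4  4  4  5  6  6  6

4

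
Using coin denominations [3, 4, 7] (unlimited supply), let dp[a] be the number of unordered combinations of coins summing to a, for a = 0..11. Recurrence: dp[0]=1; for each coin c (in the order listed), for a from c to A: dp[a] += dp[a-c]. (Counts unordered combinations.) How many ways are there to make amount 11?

2

after  coin     0     1     2     3     4     5     6     7     8     9    10    11
          3     1     0     0     1     0     0     1     0     0     1     0     0
          4     1     0     0     1     1     0     1     1     1     1     1     1
          7     1     0     0     1     1     0     1     2     1     1     2     2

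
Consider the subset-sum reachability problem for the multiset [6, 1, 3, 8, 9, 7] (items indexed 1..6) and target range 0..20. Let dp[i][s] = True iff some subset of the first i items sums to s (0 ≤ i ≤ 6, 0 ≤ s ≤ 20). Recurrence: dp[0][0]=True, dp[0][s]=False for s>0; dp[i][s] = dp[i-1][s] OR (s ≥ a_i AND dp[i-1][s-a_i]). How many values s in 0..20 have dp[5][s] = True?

19

i\s   0   1   2   3   4   5   6   7   8   9  10  11  12  13  14  15  16  17  18  19  20
  0   T   F   F   F   F   F   F   F   F   F   F   F   F   F   F   F   F   F   F   F   F
  1   T   F   F   F   F   F   T   F   F   F   F   F   F   F   F   F   F   F   F   F   F
  2   T   T   F   F   F   F   T   T   F   F   F   F   F   F   F   F   F   F   F   F   F
  3   T   T   F   T   T   F   T   T   F   T   T   F   F   F   F   F   F   F   F   F   F
  4   T   T   F   T   T   F   T   T   T   T   T   T   T   F   T   T   F   T   T   F   F
  5   T   T   F   T   T   F   T   T   T   T   T   T   T   T   T   T   T   T   T   T   T
  6   T   T   F   T   T   F   T   T   T   T   T   T   T   T   T   T   T   T   T   T   T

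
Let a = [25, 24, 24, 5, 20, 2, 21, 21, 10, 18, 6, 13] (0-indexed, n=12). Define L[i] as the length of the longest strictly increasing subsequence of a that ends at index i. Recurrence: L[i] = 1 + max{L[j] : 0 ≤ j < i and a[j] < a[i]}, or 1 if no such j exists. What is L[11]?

3

   i    0    1    2    3    4    5    6    7    8    9   10   11
a[i]   25   24   24    5   20    2   21   21   10   18    6   13
L[i]    1    1    1    1    2    1    3    3    2    3    2    3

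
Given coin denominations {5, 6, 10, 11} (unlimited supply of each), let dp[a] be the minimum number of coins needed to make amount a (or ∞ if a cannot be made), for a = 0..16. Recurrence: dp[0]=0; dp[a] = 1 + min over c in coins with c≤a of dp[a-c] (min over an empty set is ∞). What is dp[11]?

 a  0  1  2  3  4  5  6  7  8  9 10 11 12 13 14 15 16
dp  0  -  -  -  -  1  1  -  -  -  1  1  2  -  -  2  2
(- denotes ∞ / unreachable)

1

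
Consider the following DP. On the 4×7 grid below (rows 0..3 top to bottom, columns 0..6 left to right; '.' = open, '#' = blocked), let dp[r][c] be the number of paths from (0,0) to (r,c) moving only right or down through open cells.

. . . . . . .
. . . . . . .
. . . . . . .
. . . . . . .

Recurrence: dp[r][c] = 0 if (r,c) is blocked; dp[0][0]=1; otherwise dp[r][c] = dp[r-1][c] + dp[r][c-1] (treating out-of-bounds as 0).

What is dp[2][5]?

21

r\c   0   1   2   3   4   5   6
  0   1   1   1   1   1   1   1
  1   1   2   3   4   5   6   7
  2   1   3   6  10  15  21  28
  3   1   4  10  20  35  56  84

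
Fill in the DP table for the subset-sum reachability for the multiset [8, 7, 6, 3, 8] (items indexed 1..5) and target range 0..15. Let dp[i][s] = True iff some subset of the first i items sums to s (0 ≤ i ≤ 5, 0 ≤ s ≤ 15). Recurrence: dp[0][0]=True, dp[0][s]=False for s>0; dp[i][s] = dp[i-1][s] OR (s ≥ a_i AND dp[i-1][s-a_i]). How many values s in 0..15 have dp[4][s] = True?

11

i\s   0   1   2   3   4   5   6   7   8   9  10  11  12  13  14  15
  0   T   F   F   F   F   F   F   F   F   F   F   F   F   F   F   F
  1   T   F   F   F   F   F   F   F   T   F   F   F   F   F   F   F
  2   T   F   F   F   F   F   F   T   T   F   F   F   F   F   F   T
  3   T   F   F   F   F   F   T   T   T   F   F   F   F   T   T   T
  4   T   F   F   T   F   F   T   T   T   T   T   T   F   T   T   T
  5   T   F   F   T   F   F   T   T   T   T   T   T   F   T   T   T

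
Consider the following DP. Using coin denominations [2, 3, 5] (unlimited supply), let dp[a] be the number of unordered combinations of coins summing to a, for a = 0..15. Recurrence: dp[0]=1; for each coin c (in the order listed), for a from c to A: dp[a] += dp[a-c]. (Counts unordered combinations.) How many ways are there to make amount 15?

after  coin     0     1     2     3     4     5     6     7     8     9    10    11    12    13    14    15
          2     1     0     1     0     1     0     1     0     1     0     1     0     1     0     1     0
          3     1     0     1     1     1     1     2     1     2     2     2     2     3     2     3     3
          5     1     0     1     1     1     2     2     2     3     3     4     4     5     5     6     7

7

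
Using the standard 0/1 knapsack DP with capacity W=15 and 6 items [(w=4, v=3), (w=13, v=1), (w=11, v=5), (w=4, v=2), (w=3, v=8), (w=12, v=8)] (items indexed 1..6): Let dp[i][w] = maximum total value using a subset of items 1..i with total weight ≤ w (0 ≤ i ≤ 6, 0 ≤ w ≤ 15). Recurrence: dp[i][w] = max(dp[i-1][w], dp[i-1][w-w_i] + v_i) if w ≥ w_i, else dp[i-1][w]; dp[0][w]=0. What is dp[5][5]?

i\w   0   1   2   3   4   5   6   7   8   9  10  11  12  13  14  15
  0   0   0   0   0   0   0   0   0   0   0   0   0   0   0   0   0
  1   0   0   0   0   3   3   3   3   3   3   3   3   3   3   3   3
  2   0   0   0   0   3   3   3   3   3   3   3   3   3   3   3   3
  3   0   0   0   0   3   3   3   3   3   3   3   5   5   5   5   8
  4   0   0   0   0   3   3   3   3   5   5   5   5   5   5   5   8
  5   0   0   0   8   8   8   8  11  11  11  11  13  13  13  13  13
  6   0   0   0   8   8   8   8  11  11  11  11  13  13  13  13  16

8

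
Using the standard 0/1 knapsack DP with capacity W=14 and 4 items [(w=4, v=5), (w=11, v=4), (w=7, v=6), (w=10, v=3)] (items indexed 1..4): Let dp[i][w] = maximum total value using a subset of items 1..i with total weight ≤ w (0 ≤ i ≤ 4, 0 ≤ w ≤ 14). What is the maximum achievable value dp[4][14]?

11

i\w   0   1   2   3   4   5   6   7   8   9  10  11  12  13  14
  0   0   0   0   0   0   0   0   0   0   0   0   0   0   0   0
  1   0   0   0   0   5   5   5   5   5   5   5   5   5   5   5
  2   0   0   0   0   5   5   5   5   5   5   5   5   5   5   5
  3   0   0   0   0   5   5   5   6   6   6   6  11  11  11  11
  4   0   0   0   0   5   5   5   6   6   6   6  11  11  11  11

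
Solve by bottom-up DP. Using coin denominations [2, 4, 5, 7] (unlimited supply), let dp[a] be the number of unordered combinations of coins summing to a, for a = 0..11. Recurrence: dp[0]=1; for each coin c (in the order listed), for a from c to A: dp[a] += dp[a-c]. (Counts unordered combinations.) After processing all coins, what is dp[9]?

3

after  coin     0     1     2     3     4     5     6     7     8     9    10    11
          2     1     0     1     0     1     0     1     0     1     0     1     0
          4     1     0     1     0     2     0     2     0     3     0     3     0
          5     1     0     1     0     2     1     2     1     3     2     4     2
          7     1     0     1     0     2     1     2     2     3     3     4     4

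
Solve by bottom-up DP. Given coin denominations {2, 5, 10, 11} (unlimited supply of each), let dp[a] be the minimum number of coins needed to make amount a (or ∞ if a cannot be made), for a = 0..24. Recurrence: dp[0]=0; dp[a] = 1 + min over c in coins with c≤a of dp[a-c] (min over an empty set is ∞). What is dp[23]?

 a  0  1  2  3  4  5  6  7  8  9 10 11 12 13 14 15 16 17 18 19 20 21 22 23 24
dp  0  -  1  -  2  1  3  2  4  3  1  1  2  2  3  2  2  3  3  4  2  2  2  3  3
(- denotes ∞ / unreachable)

3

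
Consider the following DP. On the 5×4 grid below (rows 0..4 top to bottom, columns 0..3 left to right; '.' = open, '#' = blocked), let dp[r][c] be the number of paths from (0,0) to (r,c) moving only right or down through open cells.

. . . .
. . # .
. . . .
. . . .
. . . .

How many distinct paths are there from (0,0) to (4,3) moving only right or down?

r\c   0   1   2   3
  0   1   1   1   1
  1   1   2   0   1
  2   1   3   3   4
  3   1   4   7  11
  4   1   5  12  23

23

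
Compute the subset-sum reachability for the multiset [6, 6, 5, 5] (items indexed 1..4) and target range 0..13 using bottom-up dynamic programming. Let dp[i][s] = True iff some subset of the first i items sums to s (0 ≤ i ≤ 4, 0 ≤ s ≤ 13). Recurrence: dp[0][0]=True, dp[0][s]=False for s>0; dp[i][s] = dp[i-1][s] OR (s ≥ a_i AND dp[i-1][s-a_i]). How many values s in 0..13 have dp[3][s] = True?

5

i\s   0   1   2   3   4   5   6   7   8   9  10  11  12  13
  0   T   F   F   F   F   F   F   F   F   F   F   F   F   F
  1   T   F   F   F   F   F   T   F   F   F   F   F   F   F
  2   T   F   F   F   F   F   T   F   F   F   F   F   T   F
  3   T   F   F   F   F   T   T   F   F   F   F   T   T   F
  4   T   F   F   F   F   T   T   F   F   F   T   T   T   F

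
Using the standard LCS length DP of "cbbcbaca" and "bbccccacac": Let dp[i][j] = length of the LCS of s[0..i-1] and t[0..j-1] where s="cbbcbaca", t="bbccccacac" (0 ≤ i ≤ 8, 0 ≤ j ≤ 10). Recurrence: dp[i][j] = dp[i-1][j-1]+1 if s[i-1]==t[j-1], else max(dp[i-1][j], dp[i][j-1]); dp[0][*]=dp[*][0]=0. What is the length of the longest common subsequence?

   ''  b  b  c  c  c  c  a  c  a  c
''  0  0  0  0  0  0  0  0  0  0  0
 c  0  0  0  1  1  1  1  1  1  1  1
 b  0  1  1  1  1  1  1  1  1  1  1
 b  0  1  2  2  2  2  2  2  2  2  2
 c  0  1  2  3  3  3  3  3  3  3  3
 b  0  1  2  3  3  3  3  3  3  3  3
 a  0  1  2  3  3  3  3  4  4  4  4
 c  0  1  2  3  4  4  4  4  5  5  5
 a  0  1  2  3  4  4  4  5  5  6  6

6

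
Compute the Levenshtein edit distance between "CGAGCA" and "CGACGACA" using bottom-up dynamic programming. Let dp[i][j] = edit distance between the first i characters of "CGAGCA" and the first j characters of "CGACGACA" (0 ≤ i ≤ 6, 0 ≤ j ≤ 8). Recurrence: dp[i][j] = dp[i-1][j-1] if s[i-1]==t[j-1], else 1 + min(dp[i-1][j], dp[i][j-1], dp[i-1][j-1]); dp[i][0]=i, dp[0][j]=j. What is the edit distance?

2

   ''  C  G  A  C  G  A  C  A
''  0  1  2  3  4  5  6  7  8
 C  1  0  1  2  3  4  5  6  7
 G  2  1  0  1  2  3  4  5  6
 A  3  2  1  0  1  2  3  4  5
 G  4  3  2  1  1  1  2  3  4
 C  5  4  3  2  1  2  2  2  3
 A  6  5  4  3  2  2  2  3  2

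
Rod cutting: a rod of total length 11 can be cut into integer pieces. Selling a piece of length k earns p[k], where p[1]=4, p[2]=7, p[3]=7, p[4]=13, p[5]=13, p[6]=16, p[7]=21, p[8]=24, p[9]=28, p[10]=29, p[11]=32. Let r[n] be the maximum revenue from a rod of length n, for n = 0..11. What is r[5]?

   n    0    1    2    3    4    5    6    7    8    9   10   11
r[n]    0    4    8   12   16   20   24   28   32   36   40   44

20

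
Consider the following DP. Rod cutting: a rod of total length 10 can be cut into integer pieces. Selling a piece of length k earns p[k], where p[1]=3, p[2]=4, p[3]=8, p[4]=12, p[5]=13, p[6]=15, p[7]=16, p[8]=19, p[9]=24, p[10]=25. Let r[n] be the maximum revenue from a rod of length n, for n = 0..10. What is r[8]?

24

   n    0    1    2    3    4    5    6    7    8    9   10
r[n]    0    3    6    9   12   15   18   21   24   27   30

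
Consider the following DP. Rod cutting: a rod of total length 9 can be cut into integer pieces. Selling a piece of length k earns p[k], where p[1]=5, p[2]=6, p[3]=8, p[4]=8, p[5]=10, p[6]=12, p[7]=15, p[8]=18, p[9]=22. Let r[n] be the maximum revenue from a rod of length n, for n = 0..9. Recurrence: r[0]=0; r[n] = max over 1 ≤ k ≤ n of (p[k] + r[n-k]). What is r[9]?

   n    0    1    2    3    4    5    6    7    8    9
r[n]    0    5   10   15   20   25   30   35   40   45

45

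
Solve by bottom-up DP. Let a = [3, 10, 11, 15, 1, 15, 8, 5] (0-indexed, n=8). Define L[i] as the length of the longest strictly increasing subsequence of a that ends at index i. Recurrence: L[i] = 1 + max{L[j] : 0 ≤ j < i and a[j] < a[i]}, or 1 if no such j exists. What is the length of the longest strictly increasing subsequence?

   i    0    1    2    3    4    5    6    7
a[i]    3   10   11   15    1   15    8    5
L[i]    1    2    3    4    1    4    2    2

4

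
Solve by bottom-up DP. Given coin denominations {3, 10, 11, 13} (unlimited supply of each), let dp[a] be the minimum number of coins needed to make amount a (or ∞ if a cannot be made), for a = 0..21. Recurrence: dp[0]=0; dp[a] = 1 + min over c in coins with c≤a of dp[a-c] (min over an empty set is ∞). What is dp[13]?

 a  0  1  2  3  4  5  6  7  8  9 10 11 12 13 14 15 16 17 18 19 20 21
dp  0  -  -  1  -  -  2  -  -  3  1  1  4  1  2  5  2  3  6  3  2  2
(- denotes ∞ / unreachable)

1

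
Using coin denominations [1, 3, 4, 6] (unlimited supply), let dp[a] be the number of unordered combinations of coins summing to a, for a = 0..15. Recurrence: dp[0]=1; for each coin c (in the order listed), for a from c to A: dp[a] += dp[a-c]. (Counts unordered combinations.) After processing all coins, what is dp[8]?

after  coin     0     1     2     3     4     5     6     7     8     9    10    11    12    13    14    15
          1     1     1     1     1     1     1     1     1     1     1     1     1     1     1     1     1
          3     1     1     1     2     2     2     3     3     3     4     4     4     5     5     5     6
          4     1     1     1     2     3     3     4     5     6     7     8     9    11    12    13    15
          6     1     1     1     2     3     3     5     6     7     9    11    12    16    18    20    24

7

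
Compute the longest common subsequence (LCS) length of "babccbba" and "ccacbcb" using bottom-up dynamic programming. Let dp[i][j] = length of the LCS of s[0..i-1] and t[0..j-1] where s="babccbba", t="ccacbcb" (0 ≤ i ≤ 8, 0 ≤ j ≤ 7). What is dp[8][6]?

   ''  c  c  a  c  b  c  b
''  0  0  0  0  0  0  0  0
 b  0  0  0  0  0  1  1  1
 a  0  0  0  1  1  1  1  1
 b  0  0  0  1  1  2  2  2
 c  0  1  1  1  2  2  3  3
 c  0  1  2  2  2  2  3  3
 b  0  1  2  2  2  3  3  4
 b  0  1  2  2  2  3  3  4
 a  0  1  2  3  3  3  3  4

3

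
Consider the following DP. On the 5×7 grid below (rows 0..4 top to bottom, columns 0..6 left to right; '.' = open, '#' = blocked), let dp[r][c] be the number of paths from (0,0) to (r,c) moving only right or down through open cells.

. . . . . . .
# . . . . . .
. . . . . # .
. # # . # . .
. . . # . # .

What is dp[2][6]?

r\c   0   1   2   3   4   5   6
  0   1   1   1   1   1   1   1
  1   0   1   2   3   4   5   6
  2   0   1   3   6  10   0   6
  3   0   0   0   6   0   0   6
  4   0   0   0   0   0   0   6

6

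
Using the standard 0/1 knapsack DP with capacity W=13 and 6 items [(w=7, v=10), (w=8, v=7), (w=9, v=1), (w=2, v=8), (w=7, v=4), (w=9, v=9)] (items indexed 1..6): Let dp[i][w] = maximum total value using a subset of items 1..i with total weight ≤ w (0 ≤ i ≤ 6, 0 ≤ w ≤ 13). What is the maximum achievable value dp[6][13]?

18

i\w   0   1   2   3   4   5   6   7   8   9  10  11  12  13
  0   0   0   0   0   0   0   0   0   0   0   0   0   0   0
  1   0   0   0   0   0   0   0  10  10  10  10  10  10  10
  2   0   0   0   0   0   0   0  10  10  10  10  10  10  10
  3   0   0   0   0   0   0   0  10  10  10  10  10  10  10
  4   0   0   8   8   8   8   8  10  10  18  18  18  18  18
  5   0   0   8   8   8   8   8  10  10  18  18  18  18  18
  6   0   0   8   8   8   8   8  10  10  18  18  18  18  18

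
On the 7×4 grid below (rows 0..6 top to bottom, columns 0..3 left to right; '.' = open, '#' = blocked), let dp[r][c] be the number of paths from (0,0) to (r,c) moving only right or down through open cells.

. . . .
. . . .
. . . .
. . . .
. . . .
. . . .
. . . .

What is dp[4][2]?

r\c   0   1   2   3
  0   1   1   1   1
  1   1   2   3   4
  2   1   3   6  10
  3   1   4  10  20
  4   1   5  15  35
  5   1   6  21  56
  6   1   7  28  84

15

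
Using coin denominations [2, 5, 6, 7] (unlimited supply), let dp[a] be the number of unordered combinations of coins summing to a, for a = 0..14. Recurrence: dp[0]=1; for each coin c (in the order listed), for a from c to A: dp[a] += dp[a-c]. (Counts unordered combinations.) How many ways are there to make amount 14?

6

after  coin     0     1     2     3     4     5     6     7     8     9    10    11    12    13    14
          2     1     0     1     0     1     0     1     0     1     0     1     0     1     0     1
          5     1     0     1     0     1     1     1     1     1     1     2     1     2     1     2
          6     1     0     1     0     1     1     2     1     2     1     3     2     4     2     4
          7     1     0     1     0     1     1     2     2     2     2     3     3     5     4     6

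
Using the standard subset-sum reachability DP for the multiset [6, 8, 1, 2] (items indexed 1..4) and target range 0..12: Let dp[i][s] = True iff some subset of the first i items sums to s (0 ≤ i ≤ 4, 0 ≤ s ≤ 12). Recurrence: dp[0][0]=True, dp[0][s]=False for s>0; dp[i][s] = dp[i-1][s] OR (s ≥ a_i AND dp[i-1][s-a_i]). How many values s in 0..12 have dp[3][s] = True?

i\s   0   1   2   3   4   5   6   7   8   9  10  11  12
  0   T   F   F   F   F   F   F   F   F   F   F   F   F
  1   T   F   F   F   F   F   T   F   F   F   F   F   F
  2   T   F   F   F   F   F   T   F   T   F   F   F   F
  3   T   T   F   F   F   F   T   T   T   T   F   F   F
  4   T   T   T   T   F   F   T   T   T   T   T   T   F

6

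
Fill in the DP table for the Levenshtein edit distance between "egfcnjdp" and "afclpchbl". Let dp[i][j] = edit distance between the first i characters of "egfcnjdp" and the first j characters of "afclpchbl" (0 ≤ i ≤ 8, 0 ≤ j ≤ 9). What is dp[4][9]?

   ''  a  f  c  l  p  c  h  b  l
''  0  1  2  3  4  5  6  7  8  9
 e  1  1  2  3  4  5  6  7  8  9
 g  2  2  2  3  4  5  6  7  8  9
 f  3  3  2  3  4  5  6  7  8  9
 c  4  4  3  2  3  4  5  6  7  8
 n  5  5  4  3  3  4  5  6  7  8
 j  6  6  5  4  4  4  5  6  7  8
 d  7  7  6  5  5  5  5  6  7  8
 p  8  8  7  6  6  5  6  6  7  8

8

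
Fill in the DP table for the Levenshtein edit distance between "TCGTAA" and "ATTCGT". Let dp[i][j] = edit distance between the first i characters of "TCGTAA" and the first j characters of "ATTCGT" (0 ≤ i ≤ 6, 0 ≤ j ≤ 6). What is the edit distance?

4

   ''  A  T  T  C  G  T
''  0  1  2  3  4  5  6
 T  1  1  1  2  3  4  5
 C  2  2  2  2  2  3  4
 G  3  3  3  3  3  2  3
 T  4  4  3  3  4  3  2
 A  5  4  4  4  4  4  3
 A  6  5  5  5  5  5  4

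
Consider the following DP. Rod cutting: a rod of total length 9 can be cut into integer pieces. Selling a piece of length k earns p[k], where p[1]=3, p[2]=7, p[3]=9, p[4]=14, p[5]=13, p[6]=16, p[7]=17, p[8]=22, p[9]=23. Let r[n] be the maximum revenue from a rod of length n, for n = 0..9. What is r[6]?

21

   n    0    1    2    3    4    5    6    7    8    9
r[n]    0    3    7   10   14   17   21   24   28   31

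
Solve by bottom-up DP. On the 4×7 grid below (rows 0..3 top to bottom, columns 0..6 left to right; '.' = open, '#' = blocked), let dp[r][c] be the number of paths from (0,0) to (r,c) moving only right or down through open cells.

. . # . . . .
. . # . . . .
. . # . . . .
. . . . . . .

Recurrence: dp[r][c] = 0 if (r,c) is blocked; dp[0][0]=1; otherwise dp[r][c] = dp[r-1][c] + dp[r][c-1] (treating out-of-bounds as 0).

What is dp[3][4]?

4

r\c   0   1   2   3   4   5   6
  0   1   1   0   0   0   0   0
  1   1   2   0   0   0   0   0
  2   1   3   0   0   0   0   0
  3   1   4   4   4   4   4   4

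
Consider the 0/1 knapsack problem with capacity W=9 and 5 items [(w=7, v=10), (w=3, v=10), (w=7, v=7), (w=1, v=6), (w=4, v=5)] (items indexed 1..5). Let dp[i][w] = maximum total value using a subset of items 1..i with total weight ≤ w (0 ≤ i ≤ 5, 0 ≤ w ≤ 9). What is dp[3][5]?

10

i\w   0   1   2   3   4   5   6   7   8   9
  0   0   0   0   0   0   0   0   0   0   0
  1   0   0   0   0   0   0   0  10  10  10
  2   0   0   0  10  10  10  10  10  10  10
  3   0   0   0  10  10  10  10  10  10  10
  4   0   6   6  10  16  16  16  16  16  16
  5   0   6   6  10  16  16  16  16  21  21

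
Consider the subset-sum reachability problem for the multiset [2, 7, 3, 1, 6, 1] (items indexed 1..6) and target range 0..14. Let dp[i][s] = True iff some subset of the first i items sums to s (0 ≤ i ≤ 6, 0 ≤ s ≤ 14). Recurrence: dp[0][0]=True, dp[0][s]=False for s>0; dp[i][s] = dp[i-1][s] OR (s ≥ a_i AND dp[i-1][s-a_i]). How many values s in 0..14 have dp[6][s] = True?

15

i\s   0   1   2   3   4   5   6   7   8   9  10  11  12  13  14
  0   T   F   F   F   F   F   F   F   F   F   F   F   F   F   F
  1   T   F   T   F   F   F   F   F   F   F   F   F   F   F   F
  2   T   F   T   F   F   F   F   T   F   T   F   F   F   F   F
  3   T   F   T   T   F   T   F   T   F   T   T   F   T   F   F
  4   T   T   T   T   T   T   T   T   T   T   T   T   T   T   F
  5   T   T   T   T   T   T   T   T   T   T   T   T   T   T   T
  6   T   T   T   T   T   T   T   T   T   T   T   T   T   T   T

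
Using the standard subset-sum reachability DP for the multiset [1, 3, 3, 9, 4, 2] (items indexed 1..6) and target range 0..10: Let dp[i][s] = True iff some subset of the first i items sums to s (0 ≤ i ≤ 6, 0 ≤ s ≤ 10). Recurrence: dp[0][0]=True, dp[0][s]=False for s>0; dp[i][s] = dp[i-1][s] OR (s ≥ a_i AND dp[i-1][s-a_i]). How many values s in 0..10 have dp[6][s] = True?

i\s   0   1   2   3   4   5   6   7   8   9  10
  0   T   F   F   F   F   F   F   F   F   F   F
  1   T   T   F   F   F   F   F   F   F   F   F
  2   T   T   F   T   T   F   F   F   F   F   F
  3   T   T   F   T   T   F   T   T   F   F   F
  4   T   T   F   T   T   F   T   T   F   T   T
  5   T   T   F   T   T   T   T   T   T   T   T
  6   T   T   T   T   T   T   T   T   T   T   T

11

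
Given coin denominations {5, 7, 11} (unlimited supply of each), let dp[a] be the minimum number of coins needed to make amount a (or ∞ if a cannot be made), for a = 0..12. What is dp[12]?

 a  0  1  2  3  4  5  6  7  8  9 10 11 12
dp  0  -  -  -  -  1  -  1  -  -  2  1  2
(- denotes ∞ / unreachable)

2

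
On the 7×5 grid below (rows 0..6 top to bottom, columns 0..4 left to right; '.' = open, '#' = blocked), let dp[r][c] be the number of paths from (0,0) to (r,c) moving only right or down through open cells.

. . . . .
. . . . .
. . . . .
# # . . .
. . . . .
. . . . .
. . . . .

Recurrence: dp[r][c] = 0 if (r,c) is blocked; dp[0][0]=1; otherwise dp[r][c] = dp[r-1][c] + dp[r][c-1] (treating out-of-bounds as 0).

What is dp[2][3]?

10

r\c   0   1   2   3   4
  0   1   1   1   1   1
  1   1   2   3   4   5
  2   1   3   6  10  15
  3   0   0   6  16  31
  4   0   0   6  22  53
  5   0   0   6  28  81
  6   0   0   6  34 115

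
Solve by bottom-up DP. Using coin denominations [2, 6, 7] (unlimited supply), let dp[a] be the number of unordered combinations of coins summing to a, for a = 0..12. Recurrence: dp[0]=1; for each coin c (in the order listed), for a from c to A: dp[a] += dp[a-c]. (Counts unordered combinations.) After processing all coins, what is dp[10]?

2

after  coin     0     1     2     3     4     5     6     7     8     9    10    11    12
          2     1     0     1     0     1     0     1     0     1     0     1     0     1
          6     1     0     1     0     1     0     2     0     2     0     2     0     3
          7     1     0     1     0     1     0     2     1     2     1     2     1     3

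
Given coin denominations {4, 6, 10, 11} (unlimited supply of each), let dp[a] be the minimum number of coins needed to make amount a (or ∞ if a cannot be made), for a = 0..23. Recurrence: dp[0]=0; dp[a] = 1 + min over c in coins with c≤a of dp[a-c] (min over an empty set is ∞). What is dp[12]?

2

 a  0  1  2  3  4  5  6  7  8  9 10 11 12 13 14 15 16 17 18 19 20 21 22 23
dp  0  -  -  -  1  -  1  -  2  -  1  1  2  -  2  2  2  2  3  3  2  2  2  3
(- denotes ∞ / unreachable)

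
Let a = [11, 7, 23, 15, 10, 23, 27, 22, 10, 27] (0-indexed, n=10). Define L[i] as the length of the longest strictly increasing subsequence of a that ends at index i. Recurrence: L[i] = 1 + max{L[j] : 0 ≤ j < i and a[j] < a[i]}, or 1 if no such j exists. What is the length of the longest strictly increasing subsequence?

   i    0    1    2    3    4    5    6    7    8    9
a[i]   11    7   23   15   10   23   27   22   10   27
L[i]    1    1    2    2    2    3    4    3    2    4

4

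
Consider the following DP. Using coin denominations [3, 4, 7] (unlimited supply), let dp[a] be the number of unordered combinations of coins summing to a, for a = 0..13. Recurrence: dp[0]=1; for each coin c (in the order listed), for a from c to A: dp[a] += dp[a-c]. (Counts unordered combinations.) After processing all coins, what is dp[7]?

after  coin     0     1     2     3     4     5     6     7     8     9    10    11    12    13
          3     1     0     0     1     0     0     1     0     0     1     0     0     1     0
          4     1     0     0     1     1     0     1     1     1     1     1     1     2     1
          7     1     0     0     1     1     0     1     2     1     1     2     2     2     2

2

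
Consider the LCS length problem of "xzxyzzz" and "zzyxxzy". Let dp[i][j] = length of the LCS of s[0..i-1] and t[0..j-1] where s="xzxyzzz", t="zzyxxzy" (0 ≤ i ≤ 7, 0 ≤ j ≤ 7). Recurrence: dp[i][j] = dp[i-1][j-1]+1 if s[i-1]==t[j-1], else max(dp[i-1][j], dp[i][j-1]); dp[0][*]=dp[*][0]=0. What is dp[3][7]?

2

   ''  z  z  y  x  x  z  y
''  0  0  0  0  0  0  0  0
 x  0  0  0  0  1  1  1  1
 z  0  1  1  1  1  1  2  2
 x  0  1  1  1  2  2  2  2
 y  0  1  1  2  2  2  2  3
 z  0  1  2  2  2  2  3  3
 z  0  1  2  2  2  2  3  3
 z  0  1  2  2  2  2  3  3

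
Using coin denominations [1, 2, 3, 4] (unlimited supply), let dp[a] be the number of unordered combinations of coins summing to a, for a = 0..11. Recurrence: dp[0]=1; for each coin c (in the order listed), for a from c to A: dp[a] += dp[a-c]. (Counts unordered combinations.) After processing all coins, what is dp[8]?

15

after  coin     0     1     2     3     4     5     6     7     8     9    10    11
          1     1     1     1     1     1     1     1     1     1     1     1     1
          2     1     1     2     2     3     3     4     4     5     5     6     6
          3     1     1     2     3     4     5     7     8    10    12    14    16
          4     1     1     2     3     5     6     9    11    15    18    23    27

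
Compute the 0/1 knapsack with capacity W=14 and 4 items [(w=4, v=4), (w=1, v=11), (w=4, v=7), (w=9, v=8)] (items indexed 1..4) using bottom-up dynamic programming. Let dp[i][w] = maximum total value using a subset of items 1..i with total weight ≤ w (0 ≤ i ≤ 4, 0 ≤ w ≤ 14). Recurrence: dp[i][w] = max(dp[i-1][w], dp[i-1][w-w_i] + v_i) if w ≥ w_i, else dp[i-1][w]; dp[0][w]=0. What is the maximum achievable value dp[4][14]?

i\w   0   1   2   3   4   5   6   7   8   9  10  11  12  13  14
  0   0   0   0   0   0   0   0   0   0   0   0   0   0   0   0
  1   0   0   0   0   4   4   4   4   4   4   4   4   4   4   4
  2   0  11  11  11  11  15  15  15  15  15  15  15  15  15  15
  3   0  11  11  11  11  18  18  18  18  22  22  22  22  22  22
  4   0  11  11  11  11  18  18  18  18  22  22  22  22  22  26

26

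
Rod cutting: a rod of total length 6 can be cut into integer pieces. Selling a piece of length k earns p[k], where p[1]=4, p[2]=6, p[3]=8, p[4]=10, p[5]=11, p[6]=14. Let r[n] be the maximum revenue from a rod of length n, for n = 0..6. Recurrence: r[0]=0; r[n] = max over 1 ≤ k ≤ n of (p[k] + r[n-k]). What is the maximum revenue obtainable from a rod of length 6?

24

   n    0    1    2    3    4    5    6
r[n]    0    4    8   12   16   20   24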